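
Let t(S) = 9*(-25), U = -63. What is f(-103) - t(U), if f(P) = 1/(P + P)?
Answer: 46349/206 ≈ 225.00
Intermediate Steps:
f(P) = 1/(2*P)
t(S) = -225
f(-103) - t(U) = (1/2)/(-103) - 1*(-225) = (1/2)*(-1/103) + 225 = -1/206 + 225 = 46349/206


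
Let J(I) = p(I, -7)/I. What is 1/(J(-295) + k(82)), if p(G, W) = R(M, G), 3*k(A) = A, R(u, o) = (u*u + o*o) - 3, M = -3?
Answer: -885/236903 ≈ -0.0037357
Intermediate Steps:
R(u, o) = -3 + o² + u² (R(u, o) = (u² + o²) - 3 = (o² + u²) - 3 = -3 + o² + u²)
k(A) = A/3
p(G, W) = 6 + G² (p(G, W) = -3 + G² + (-3)² = -3 + G² + 9 = 6 + G²)
J(I) = (6 + I²)/I
1/(J(-295) + k(82)) = 1/((-295 + 6/(-295)) + (⅓)*82) = 1/((-295 + 6*(-1/295)) + 82/3) = 1/((-295 - 6/295) + 82/3) = 1/(-87031/295 + 82/3) = 1/(-236903/885) = -885/236903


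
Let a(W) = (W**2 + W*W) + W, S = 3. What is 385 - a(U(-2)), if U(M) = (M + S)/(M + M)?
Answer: 3081/8 ≈ 385.13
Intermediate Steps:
U(M) = (3 + M)/(2*M) (U(M) = (M + 3)/(M + M) = (3 + M)/((2*M)) = (3 + M)*(1/(2*M)) = (3 + M)/(2*M))
a(W) = W + 2*W**2 (a(W) = (W**2 + W**2) + W = 2*W**2 + W = W + 2*W**2)
385 - a(U(-2)) = 385 - (1/2)*(3 - 2)/(-2)*(1 + 2*((1/2)*(3 - 2)/(-2))) = 385 - (1/2)*(-1/2)*1*(1 + 2*((1/2)*(-1/2)*1)) = 385 - (-1)*(1 + 2*(-1/4))/4 = 385 - (-1)*(1 - 1/2)/4 = 385 - (-1)/(4*2) = 385 - 1*(-1/8) = 385 + 1/8 = 3081/8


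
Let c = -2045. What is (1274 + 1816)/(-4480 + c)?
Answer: -206/435 ≈ -0.47356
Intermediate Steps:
(1274 + 1816)/(-4480 + c) = (1274 + 1816)/(-4480 - 2045) = 3090/(-6525) = 3090*(-1/6525) = -206/435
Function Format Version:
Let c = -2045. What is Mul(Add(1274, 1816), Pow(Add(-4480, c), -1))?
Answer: Rational(-206, 435) ≈ -0.47356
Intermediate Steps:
Mul(Add(1274, 1816), Pow(Add(-4480, c), -1)) = Mul(Add(1274, 1816), Pow(Add(-4480, -2045), -1)) = Mul(3090, Pow(-6525, -1)) = Mul(3090, Rational(-1, 6525)) = Rational(-206, 435)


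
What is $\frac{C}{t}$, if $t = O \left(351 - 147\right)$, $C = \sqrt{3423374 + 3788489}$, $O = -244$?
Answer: $- \frac{\sqrt{7211863}}{49776} \approx -0.053952$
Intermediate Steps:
$C = \sqrt{7211863} \approx 2685.5$
$t = -49776$ ($t = - 244 \left(351 - 147\right) = \left(-244\right) 204 = -49776$)
$\frac{C}{t} = \frac{\sqrt{7211863}}{-49776} = \sqrt{7211863} \left(- \frac{1}{49776}\right) = - \frac{\sqrt{7211863}}{49776}$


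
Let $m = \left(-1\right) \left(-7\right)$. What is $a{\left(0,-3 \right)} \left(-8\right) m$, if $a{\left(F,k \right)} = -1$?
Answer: $56$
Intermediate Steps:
$m = 7$
$a{\left(0,-3 \right)} \left(-8\right) m = \left(-1\right) \left(-8\right) 7 = 8 \cdot 7 = 56$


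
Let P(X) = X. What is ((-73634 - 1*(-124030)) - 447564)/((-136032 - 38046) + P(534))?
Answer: 49646/21693 ≈ 2.2886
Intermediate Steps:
((-73634 - 1*(-124030)) - 447564)/((-136032 - 38046) + P(534)) = ((-73634 - 1*(-124030)) - 447564)/((-136032 - 38046) + 534) = ((-73634 + 124030) - 447564)/(-174078 + 534) = (50396 - 447564)/(-173544) = -397168*(-1/173544) = 49646/21693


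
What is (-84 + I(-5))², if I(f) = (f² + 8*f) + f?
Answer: 10816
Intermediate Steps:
I(f) = f² + 9*f
(-84 + I(-5))² = (-84 - 5*(9 - 5))² = (-84 - 5*4)² = (-84 - 20)² = (-104)² = 10816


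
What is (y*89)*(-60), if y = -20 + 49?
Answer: -154860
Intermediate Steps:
y = 29
(y*89)*(-60) = (29*89)*(-60) = 2581*(-60) = -154860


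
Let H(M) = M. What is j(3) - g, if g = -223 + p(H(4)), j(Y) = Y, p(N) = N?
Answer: 222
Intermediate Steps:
g = -219 (g = -223 + 4 = -219)
j(3) - g = 3 - 1*(-219) = 3 + 219 = 222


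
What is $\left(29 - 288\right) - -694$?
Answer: $435$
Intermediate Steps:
$\left(29 - 288\right) - -694 = \left(29 - 288\right) + 694 = -259 + 694 = 435$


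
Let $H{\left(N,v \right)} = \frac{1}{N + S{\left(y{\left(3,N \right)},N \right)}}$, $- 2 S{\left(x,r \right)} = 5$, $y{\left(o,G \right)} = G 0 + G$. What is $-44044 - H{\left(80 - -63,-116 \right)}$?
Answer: $- \frac{12376366}{281} \approx -44044.0$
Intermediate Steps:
$y{\left(o,G \right)} = G$ ($y{\left(o,G \right)} = 0 + G = G$)
$S{\left(x,r \right)} = - \frac{5}{2}$ ($S{\left(x,r \right)} = \left(- \frac{1}{2}\right) 5 = - \frac{5}{2}$)
$H{\left(N,v \right)} = \frac{1}{- \frac{5}{2} + N}$ ($H{\left(N,v \right)} = \frac{1}{N - \frac{5}{2}} = \frac{1}{- \frac{5}{2} + N}$)
$-44044 - H{\left(80 - -63,-116 \right)} = -44044 - \frac{2}{-5 + 2 \left(80 - -63\right)} = -44044 - \frac{2}{-5 + 2 \left(80 + 63\right)} = -44044 - \frac{2}{-5 + 2 \cdot 143} = -44044 - \frac{2}{-5 + 286} = -44044 - \frac{2}{281} = - \frac{12376366}{281}$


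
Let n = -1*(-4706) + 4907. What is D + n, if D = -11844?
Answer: -2231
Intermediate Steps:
n = 9613 (n = 4706 + 4907 = 9613)
D + n = -11844 + 9613 = -2231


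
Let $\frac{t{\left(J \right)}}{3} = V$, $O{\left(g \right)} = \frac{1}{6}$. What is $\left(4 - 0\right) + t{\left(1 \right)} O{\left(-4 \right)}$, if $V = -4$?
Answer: $2$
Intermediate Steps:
$O{\left(g \right)} = \frac{1}{6}$
$t{\left(J \right)} = -12$ ($t{\left(J \right)} = 3 \left(-4\right) = -12$)
$\left(4 - 0\right) + t{\left(1 \right)} O{\left(-4 \right)} = \left(4 - 0\right) - 2 = \left(4 + 0\right) - 2 = 4 - 2 = 2$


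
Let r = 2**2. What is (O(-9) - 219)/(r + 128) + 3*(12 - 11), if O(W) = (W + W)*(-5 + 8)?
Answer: 41/44 ≈ 0.93182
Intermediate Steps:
r = 4
O(W) = 6*W (O(W) = (2*W)*3 = 6*W)
(O(-9) - 219)/(r + 128) + 3*(12 - 11) = (6*(-9) - 219)/(4 + 128) + 3*(12 - 11) = (-54 - 219)/132 + 3*1 = -273*1/132 + 3 = -91/44 + 3 = 41/44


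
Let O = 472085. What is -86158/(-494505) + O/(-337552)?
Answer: -204365587709/166921151760 ≈ -1.2243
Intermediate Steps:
-86158/(-494505) + O/(-337552) = -86158/(-494505) + 472085/(-337552) = -86158*(-1/494505) + 472085*(-1/337552) = 86158/494505 - 472085/337552 = -204365587709/166921151760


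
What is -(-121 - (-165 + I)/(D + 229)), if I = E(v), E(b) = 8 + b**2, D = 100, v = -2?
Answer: 39656/329 ≈ 120.53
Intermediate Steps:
I = 12 (I = 8 + (-2)**2 = 8 + 4 = 12)
-(-121 - (-165 + I)/(D + 229)) = -(-121 - (-165 + 12)/(100 + 229)) = -(-121 - (-153)/329) = -(-121 - 1*(-153/329)) = -(-121 + 153/329) = -1*(-39656/329) = 39656/329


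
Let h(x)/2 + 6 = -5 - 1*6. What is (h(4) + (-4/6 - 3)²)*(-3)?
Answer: 185/3 ≈ 61.667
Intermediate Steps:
h(x) = -34 (h(x) = -12 + 2*(-5 - 1*6) = -12 + 2*(-5 - 6) = -12 + 2*(-11) = -12 - 22 = -34)
(h(4) + (-4/6 - 3)²)*(-3) = (-34 + (-4/6 - 3)²)*(-3) = (-34 + (-4*⅙ - 3)²)*(-3) = (-34 + (-⅔ - 3)²)*(-3) = (-34 + (-11/3)²)*(-3) = (-34 + 121/9)*(-3) = -185/9*(-3) = 185/3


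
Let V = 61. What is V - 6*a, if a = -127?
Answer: 823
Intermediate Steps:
V - 6*a = 61 - 6*(-127) = 61 + 762 = 823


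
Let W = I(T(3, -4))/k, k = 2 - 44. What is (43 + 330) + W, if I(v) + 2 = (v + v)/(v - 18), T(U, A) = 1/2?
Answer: 91397/245 ≈ 373.05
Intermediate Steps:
T(U, A) = 1/2
I(v) = -2 + 2*v/(-18 + v) (I(v) = -2 + (v + v)/(v - 18) = -2 + (2*v)/(-18 + v) = -2 + 2*v/(-18 + v))
k = -42
W = 12/245 (W = (36/(-18 + 1/2))/(-42) = (36/(-35/2))*(-1/42) = (36*(-2/35))*(-1/42) = -72/35*(-1/42) = 12/245 ≈ 0.048980)
(43 + 330) + W = (43 + 330) + 12/245 = 373 + 12/245 = 91397/245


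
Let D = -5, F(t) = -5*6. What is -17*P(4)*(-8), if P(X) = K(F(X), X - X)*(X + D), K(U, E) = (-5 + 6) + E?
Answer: -136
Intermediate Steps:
F(t) = -30
K(U, E) = 1 + E
P(X) = -5 + X (P(X) = (1 + (X - X))*(X - 5) = (1 + 0)*(-5 + X) = 1*(-5 + X) = -5 + X)
-17*P(4)*(-8) = -17*(-5 + 4)*(-8) = -17*(-1)*(-8) = 17*(-8) = -136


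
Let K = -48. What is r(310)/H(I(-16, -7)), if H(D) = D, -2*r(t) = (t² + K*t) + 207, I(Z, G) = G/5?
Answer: 407135/14 ≈ 29081.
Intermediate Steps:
I(Z, G) = G/5 (I(Z, G) = G*(⅕) = G/5)
r(t) = -207/2 + 24*t - t²/2 (r(t) = -((t² - 48*t) + 207)/2 = -(207 + t² - 48*t)/2 = -207/2 + 24*t - t²/2)
r(310)/H(I(-16, -7)) = (-207/2 + 24*310 - ½*310²)/(((⅕)*(-7))) = (-207/2 + 7440 - ½*96100)/(-7/5) = (-207/2 + 7440 - 48050)*(-5/7) = -81427/2*(-5/7) = 407135/14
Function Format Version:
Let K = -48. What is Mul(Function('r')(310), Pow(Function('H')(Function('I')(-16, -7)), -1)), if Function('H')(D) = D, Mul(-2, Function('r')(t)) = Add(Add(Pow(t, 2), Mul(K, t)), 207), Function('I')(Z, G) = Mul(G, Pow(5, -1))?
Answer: Rational(407135, 14) ≈ 29081.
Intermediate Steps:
Function('I')(Z, G) = Mul(Rational(1, 5), G) (Function('I')(Z, G) = Mul(G, Rational(1, 5)) = Mul(Rational(1, 5), G))
Function('r')(t) = Add(Rational(-207, 2), Mul(24, t), Mul(Rational(-1, 2), Pow(t, 2))) (Function('r')(t) = Mul(Rational(-1, 2), Add(Add(Pow(t, 2), Mul(-48, t)), 207)) = Mul(Rational(-1, 2), Add(207, Pow(t, 2), Mul(-48, t))) = Add(Rational(-207, 2), Mul(24, t), Mul(Rational(-1, 2), Pow(t, 2))))
Mul(Function('r')(310), Pow(Function('H')(Function('I')(-16, -7)), -1)) = Mul(Add(Rational(-207, 2), Mul(24, 310), Mul(Rational(-1, 2), Pow(310, 2))), Pow(Mul(Rational(1, 5), -7), -1)) = Mul(Add(Rational(-207, 2), 7440, Mul(Rational(-1, 2), 96100)), Pow(Rational(-7, 5), -1)) = Mul(Add(Rational(-207, 2), 7440, -48050), Rational(-5, 7)) = Mul(Rational(-81427, 2), Rational(-5, 7)) = Rational(407135, 14)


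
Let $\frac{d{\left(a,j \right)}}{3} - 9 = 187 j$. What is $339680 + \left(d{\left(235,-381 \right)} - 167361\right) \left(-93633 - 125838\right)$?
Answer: $83635251005$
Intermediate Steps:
$d{\left(a,j \right)} = 27 + 561 j$ ($d{\left(a,j \right)} = 27 + 3 \cdot 187 j = 27 + 561 j$)
$339680 + \left(d{\left(235,-381 \right)} - 167361\right) \left(-93633 - 125838\right) = 339680 + \left(\left(27 + 561 \left(-381\right)\right) - 167361\right) \left(-93633 - 125838\right) = 339680 + \left(\left(27 - 213741\right) - 167361\right) \left(-219471\right) = 339680 + \left(-213714 - 167361\right) \left(-219471\right) = 339680 - -83634911325 = 339680 + 83634911325 = 83635251005$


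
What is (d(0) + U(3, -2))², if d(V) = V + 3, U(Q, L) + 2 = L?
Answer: 1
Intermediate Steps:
U(Q, L) = -2 + L
d(V) = 3 + V
(d(0) + U(3, -2))² = ((3 + 0) + (-2 - 2))² = (3 - 4)² = (-1)² = 1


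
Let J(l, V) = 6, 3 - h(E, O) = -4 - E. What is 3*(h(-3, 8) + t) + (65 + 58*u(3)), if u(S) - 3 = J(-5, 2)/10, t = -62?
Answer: 499/5 ≈ 99.800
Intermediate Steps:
h(E, O) = 7 + E (h(E, O) = 3 - (-4 - E) = 3 + (4 + E) = 7 + E)
u(S) = 18/5 (u(S) = 3 + 6/10 = 3 + 6*(1/10) = 3 + 3/5 = 18/5)
3*(h(-3, 8) + t) + (65 + 58*u(3)) = 3*((7 - 3) - 62) + (65 + 58*(18/5)) = 3*(4 - 62) + (65 + 1044/5) = 3*(-58) + 1369/5 = -174 + 1369/5 = 499/5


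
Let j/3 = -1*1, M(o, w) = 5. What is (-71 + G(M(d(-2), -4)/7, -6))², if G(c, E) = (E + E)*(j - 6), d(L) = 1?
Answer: 1369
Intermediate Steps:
j = -3 (j = 3*(-1*1) = 3*(-1) = -3)
G(c, E) = -18*E (G(c, E) = (E + E)*(-3 - 6) = (2*E)*(-9) = -18*E)
(-71 + G(M(d(-2), -4)/7, -6))² = (-71 - 18*(-6))² = (-71 + 108)² = 37² = 1369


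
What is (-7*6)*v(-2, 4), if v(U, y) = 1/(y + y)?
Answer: -21/4 ≈ -5.2500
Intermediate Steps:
v(U, y) = 1/(2*y)
(-7*6)*v(-2, 4) = (-7*6)*((½)/4) = -21/4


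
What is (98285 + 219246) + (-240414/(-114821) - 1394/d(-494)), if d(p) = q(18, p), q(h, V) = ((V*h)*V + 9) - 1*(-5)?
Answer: 80077058337207578/252184921751 ≈ 3.1753e+5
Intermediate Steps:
q(h, V) = 14 + h*V**2 (q(h, V) = (h*V**2 + 9) + 5 = (9 + h*V**2) + 5 = 14 + h*V**2)
d(p) = 14 + 18*p**2
(98285 + 219246) + (-240414/(-114821) - 1394/d(-494)) = (98285 + 219246) + (-240414/(-114821) - 1394/(14 + 18*(-494)**2)) = 317531 + (-240414*(-1/114821) - 1394/(14 + 18*244036)) = 317531 + (240414/114821 - 1394/(14 + 4392648)) = 317531 + (240414/114821 - 1394/4392662) = 317531 + (240414/114821 - 1394*1/4392662) = 317531 + (240414/114821 - 697/2196331) = 317531 + 527948690797/252184921751 = 80077058337207578/252184921751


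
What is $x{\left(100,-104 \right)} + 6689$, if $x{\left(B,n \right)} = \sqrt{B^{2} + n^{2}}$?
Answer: $6689 + 4 \sqrt{1301} \approx 6833.3$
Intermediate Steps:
$x{\left(100,-104 \right)} + 6689 = \sqrt{100^{2} + \left(-104\right)^{2}} + 6689 = \sqrt{10000 + 10816} + 6689 = \sqrt{20816} + 6689 = 4 \sqrt{1301} + 6689 = 6689 + 4 \sqrt{1301}$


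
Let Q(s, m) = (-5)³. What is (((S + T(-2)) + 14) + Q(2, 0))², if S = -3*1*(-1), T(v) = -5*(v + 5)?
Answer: 15129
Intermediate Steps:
T(v) = -25 - 5*v (T(v) = -5*(5 + v) = -25 - 5*v)
S = 3 (S = -3*(-1) = 3)
Q(s, m) = -125
(((S + T(-2)) + 14) + Q(2, 0))² = (((3 + (-25 - 5*(-2))) + 14) - 125)² = (((3 + (-25 + 10)) + 14) - 125)² = (((3 - 15) + 14) - 125)² = ((-12 + 14) - 125)² = (2 - 125)² = (-123)² = 15129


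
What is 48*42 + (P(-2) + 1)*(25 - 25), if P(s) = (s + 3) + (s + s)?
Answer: 2016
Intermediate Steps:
P(s) = 3 + 3*s (P(s) = (3 + s) + 2*s = 3 + 3*s)
48*42 + (P(-2) + 1)*(25 - 25) = 48*42 + ((3 + 3*(-2)) + 1)*(25 - 25) = 2016 + ((3 - 6) + 1)*0 = 2016 + (-3 + 1)*0 = 2016 - 2*0 = 2016 + 0 = 2016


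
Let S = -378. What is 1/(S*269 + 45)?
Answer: -1/101637 ≈ -9.8389e-6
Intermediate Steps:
1/(S*269 + 45) = 1/(-378*269 + 45) = 1/(-101682 + 45) = 1/(-101637) = -1/101637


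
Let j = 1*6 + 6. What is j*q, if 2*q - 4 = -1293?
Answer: -7734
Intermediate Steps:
q = -1289/2 (q = 2 + (½)*(-1293) = 2 - 1293/2 = -1289/2 ≈ -644.50)
j = 12 (j = 6 + 6 = 12)
j*q = 12*(-1289/2) = -7734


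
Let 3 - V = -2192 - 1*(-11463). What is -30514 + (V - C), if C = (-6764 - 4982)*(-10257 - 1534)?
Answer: -138536868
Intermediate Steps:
V = -9268 (V = 3 - (-2192 - 1*(-11463)) = 3 - (-2192 + 11463) = 3 - 1*9271 = 3 - 9271 = -9268)
C = 138497086 (C = -11746*(-11791) = 138497086)
-30514 + (V - C) = -30514 + (-9268 - 1*138497086) = -30514 + (-9268 - 138497086) = -30514 - 138506354 = -138536868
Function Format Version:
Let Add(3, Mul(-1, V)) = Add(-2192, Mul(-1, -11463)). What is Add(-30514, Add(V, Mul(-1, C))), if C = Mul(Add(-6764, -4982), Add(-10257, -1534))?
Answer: -138536868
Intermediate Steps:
V = -9268 (V = Add(3, Mul(-1, Add(-2192, Mul(-1, -11463)))) = Add(3, Mul(-1, Add(-2192, 11463))) = Add(3, Mul(-1, 9271)) = Add(3, -9271) = -9268)
C = 138497086 (C = Mul(-11746, -11791) = 138497086)
Add(-30514, Add(V, Mul(-1, C))) = Add(-30514, Add(-9268, Mul(-1, 138497086))) = Add(-30514, Add(-9268, -138497086)) = Add(-30514, -138506354) = -138536868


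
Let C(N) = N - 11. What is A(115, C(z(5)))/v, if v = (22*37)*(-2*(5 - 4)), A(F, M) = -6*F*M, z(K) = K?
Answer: -1035/407 ≈ -2.5430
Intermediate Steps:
C(N) = -11 + N
A(F, M) = -6*F*M
v = -1628 (v = 814*(-2*1) = 814*(-2) = -1628)
A(115, C(z(5)))/v = -6*115*(-11 + 5)/(-1628) = -6*115*(-6)*(-1/1628) = 4140*(-1/1628) = -1035/407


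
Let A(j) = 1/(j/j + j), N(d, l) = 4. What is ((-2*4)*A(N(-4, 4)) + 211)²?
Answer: 1096209/25 ≈ 43848.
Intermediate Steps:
A(j) = 1/(1 + j)
((-2*4)*A(N(-4, 4)) + 211)² = ((-2*4)/(1 + 4) + 211)² = (-8/5 + 211)² = (1047/5)² = 1096209/25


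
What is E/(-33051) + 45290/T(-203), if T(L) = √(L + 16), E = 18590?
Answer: -18590/33051 - 45290*I*√187/187 ≈ -0.56246 - 3311.9*I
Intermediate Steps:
T(L) = √(16 + L)
E/(-33051) + 45290/T(-203) = 18590/(-33051) + 45290/(√(16 - 203)) = 18590*(-1/33051) + 45290/(√(-187)) = -18590/33051 + 45290/((I*√187)) = -18590/33051 + 45290*(-I*√187/187) = -18590/33051 - 45290*I*√187/187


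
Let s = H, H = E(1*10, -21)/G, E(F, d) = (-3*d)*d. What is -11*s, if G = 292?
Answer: 14553/292 ≈ 49.839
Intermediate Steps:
E(F, d) = -3*d**2
H = -1323/292 (H = -3*(-21)**2/292 = -3*441*(1/292) = -1323*1/292 = -1323/292 ≈ -4.5308)
s = -1323/292 ≈ -4.5308
-11*s = -11*(-1323/292) = 14553/292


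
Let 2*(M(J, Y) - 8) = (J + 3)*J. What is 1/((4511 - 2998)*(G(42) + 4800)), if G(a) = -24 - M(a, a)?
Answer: 1/5784199 ≈ 1.7288e-7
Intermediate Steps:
M(J, Y) = 8 + J*(3 + J)/2 (M(J, Y) = 8 + ((J + 3)*J)/2 = 8 + ((3 + J)*J)/2 = 8 + (J*(3 + J))/2 = 8 + J*(3 + J)/2)
G(a) = -32 - 3*a/2 - a**2/2 (G(a) = -24 - (8 + a**2/2 + 3*a/2) = -24 + (-8 - 3*a/2 - a**2/2) = -32 - 3*a/2 - a**2/2)
1/((4511 - 2998)*(G(42) + 4800)) = 1/((4511 - 2998)*((-32 - 3/2*42 - 1/2*42**2) + 4800)) = 1/(1513*((-32 - 63 - 1/2*1764) + 4800)) = 1/(1513*((-32 - 63 - 882) + 4800)) = 1/(1513*(-977 + 4800)) = 1/(1513*3823) = 1/5784199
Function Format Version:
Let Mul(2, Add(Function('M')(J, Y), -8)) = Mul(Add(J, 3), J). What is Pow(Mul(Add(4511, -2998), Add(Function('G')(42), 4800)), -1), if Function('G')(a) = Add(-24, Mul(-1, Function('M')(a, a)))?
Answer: Rational(1, 5784199) ≈ 1.7288e-7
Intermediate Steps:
Function('M')(J, Y) = Add(8, Mul(Rational(1, 2), J, Add(3, J))) (Function('M')(J, Y) = Add(8, Mul(Rational(1, 2), Mul(Add(J, 3), J))) = Add(8, Mul(Rational(1, 2), Mul(Add(3, J), J))) = Add(8, Mul(Rational(1, 2), Mul(J, Add(3, J)))) = Add(8, Mul(Rational(1, 2), J, Add(3, J))))
Function('G')(a) = Add(-32, Mul(Rational(-3, 2), a), Mul(Rational(-1, 2), Pow(a, 2))) (Function('G')(a) = Add(-24, Mul(-1, Add(8, Mul(Rational(1, 2), Pow(a, 2)), Mul(Rational(3, 2), a)))) = Add(-24, Add(-8, Mul(Rational(-3, 2), a), Mul(Rational(-1, 2), Pow(a, 2)))) = Add(-32, Mul(Rational(-3, 2), a), Mul(Rational(-1, 2), Pow(a, 2))))
Pow(Mul(Add(4511, -2998), Add(Function('G')(42), 4800)), -1) = Pow(Mul(Add(4511, -2998), Add(Add(-32, Mul(Rational(-3, 2), 42), Mul(Rational(-1, 2), Pow(42, 2))), 4800)), -1) = Pow(Mul(1513, Add(Add(-32, -63, Mul(Rational(-1, 2), 1764)), 4800)), -1) = Pow(Mul(1513, Add(Add(-32, -63, -882), 4800)), -1) = Pow(Mul(1513, Add(-977, 4800)), -1) = Pow(Mul(1513, 3823), -1) = Pow(5784199, -1) = Rational(1, 5784199)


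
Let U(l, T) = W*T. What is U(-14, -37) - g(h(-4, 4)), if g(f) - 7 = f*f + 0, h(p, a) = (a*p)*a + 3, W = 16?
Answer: -4320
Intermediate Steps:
U(l, T) = 16*T
h(p, a) = 3 + p*a² (h(p, a) = p*a² + 3 = 3 + p*a²)
g(f) = 7 + f² (g(f) = 7 + (f*f + 0) = 7 + (f² + 0) = 7 + f²)
U(-14, -37) - g(h(-4, 4)) = 16*(-37) - (7 + (3 - 4*4²)²) = -592 - (7 + (3 - 4*16)²) = -592 - (7 + (3 - 64)²) = -592 - (7 + (-61)²) = -592 - (7 + 3721) = -592 - 1*3728 = -592 - 3728 = -4320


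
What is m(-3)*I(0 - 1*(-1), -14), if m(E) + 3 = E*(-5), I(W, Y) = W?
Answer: 12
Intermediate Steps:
m(E) = -3 - 5*E (m(E) = -3 + E*(-5) = -3 - 5*E)
m(-3)*I(0 - 1*(-1), -14) = (-3 - 5*(-3))*(0 - 1*(-1)) = (-3 + 15)*(0 + 1) = 12*1 = 12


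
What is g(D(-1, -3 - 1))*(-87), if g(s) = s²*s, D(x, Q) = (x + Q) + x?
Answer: 18792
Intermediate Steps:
D(x, Q) = Q + 2*x (D(x, Q) = (Q + x) + x = Q + 2*x)
g(s) = s³
g(D(-1, -3 - 1))*(-87) = ((-3 - 1) + 2*(-1))³*(-87) = (-4 - 2)³*(-87) = (-6)³*(-87) = -216*(-87) = 18792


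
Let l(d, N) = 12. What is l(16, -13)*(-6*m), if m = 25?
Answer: -1800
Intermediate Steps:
l(16, -13)*(-6*m) = 12*(-6*25) = 12*(-150) = -1800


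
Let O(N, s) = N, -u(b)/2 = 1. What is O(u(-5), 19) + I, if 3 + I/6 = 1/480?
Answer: -1599/80 ≈ -19.987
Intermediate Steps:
u(b) = -2 (u(b) = -2*1 = -2)
I = -1439/80 (I = -18 + 6/480 = -18 + 6*(1/480) = -18 + 1/80 = -1439/80 ≈ -17.987)
O(u(-5), 19) + I = -2 - 1439/80 = -1599/80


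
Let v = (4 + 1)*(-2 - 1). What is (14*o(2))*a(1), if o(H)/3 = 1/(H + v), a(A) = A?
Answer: -42/13 ≈ -3.2308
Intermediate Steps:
v = -15 (v = 5*(-3) = -15)
o(H) = 3/(-15 + H) (o(H) = 3/(H - 15) = 3/(-15 + H))
(14*o(2))*a(1) = (14*(3/(-15 + 2)))*1 = (14*(3/(-13)))*1 = (14*(3*(-1/13)))*1 = (14*(-3/13))*1 = -42/13*1 = -42/13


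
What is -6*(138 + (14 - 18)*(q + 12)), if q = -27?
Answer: -1188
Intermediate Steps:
-6*(138 + (14 - 18)*(q + 12)) = -6*(138 + (14 - 18)*(-27 + 12)) = -6*(138 - 4*(-15)) = -6*(138 + 60) = -6*198 = -1188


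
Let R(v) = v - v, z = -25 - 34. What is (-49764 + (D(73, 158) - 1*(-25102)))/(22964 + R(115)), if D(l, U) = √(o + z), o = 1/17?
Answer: -12331/11482 + I*√17034/390388 ≈ -1.0739 + 0.00033432*I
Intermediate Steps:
z = -59
o = 1/17 ≈ 0.058824
D(l, U) = I*√17034/17 (D(l, U) = √(1/17 - 59) = √(-1002/17) = I*√17034/17)
R(v) = 0
(-49764 + (D(73, 158) - 1*(-25102)))/(22964 + R(115)) = (-49764 + (I*√17034/17 - 1*(-25102)))/(22964 + 0) = (-49764 + (I*√17034/17 + 25102))/22964 = (-49764 + (25102 + I*√17034/17))*(1/22964) = (-24662 + I*√17034/17)*(1/22964) = -12331/11482 + I*√17034/390388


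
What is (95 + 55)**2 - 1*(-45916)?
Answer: 68416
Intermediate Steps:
(95 + 55)**2 - 1*(-45916) = 150**2 + 45916 = 22500 + 45916 = 68416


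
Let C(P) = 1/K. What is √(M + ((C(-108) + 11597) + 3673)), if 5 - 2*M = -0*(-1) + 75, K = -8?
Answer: √243758/4 ≈ 123.43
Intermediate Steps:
C(P) = -⅛ (C(P) = 1/(-8) = -⅛)
M = -35 (M = 5/2 - (-0*(-1) + 75)/2 = 5/2 - (-84*0 + 75)/2 = 5/2 - (0 + 75)/2 = 5/2 - ½*75 = 5/2 - 75/2 = -35)
√(M + ((C(-108) + 11597) + 3673)) = √(-35 + ((-⅛ + 11597) + 3673)) = √(-35 + (92775/8 + 3673)) = √(-35 + 122159/8) = √(121879/8) = √243758/4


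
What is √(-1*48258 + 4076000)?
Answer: √4027742 ≈ 2006.9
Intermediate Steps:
√(-1*48258 + 4076000) = √(-48258 + 4076000) = √4027742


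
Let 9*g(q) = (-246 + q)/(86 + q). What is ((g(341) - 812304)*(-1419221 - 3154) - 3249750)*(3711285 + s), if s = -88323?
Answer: 255343661357734475750/61 ≈ 4.1860e+18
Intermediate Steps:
g(q) = (-246 + q)/(9*(86 + q)) (g(q) = ((-246 + q)/(86 + q))/9 = (-246 + q)/(9*(86 + q)))
((g(341) - 812304)*(-1419221 - 3154) - 3249750)*(3711285 + s) = (((-246 + 341)/(9*(86 + 341)) - 812304)*(-1419221 - 3154) - 3249750)*(3711285 - 88323) = (((⅑)*95/427 - 812304)*(-1422375) - 3249750)*3622962 = (((⅑)*(1/427)*95 - 812304)*(-1422375) - 3249750)*3622962 = ((95/3843 - 812304)*(-1422375) - 3249750)*3622962 = (-3121684177/3843*(-1422375) - 3249750)*3622962 = (1480068510420125/1281 - 3249750)*3622962 = (1480064347490375/1281)*3622962 = 255343661357734475750/61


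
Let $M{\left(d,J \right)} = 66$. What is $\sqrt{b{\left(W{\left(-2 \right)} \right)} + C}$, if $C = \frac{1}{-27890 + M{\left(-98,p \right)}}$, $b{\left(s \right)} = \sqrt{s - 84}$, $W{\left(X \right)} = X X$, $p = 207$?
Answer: $\frac{\sqrt{-1739 + 193543744 i \sqrt{5}}}{6956} \approx 2.1147 + 2.1147 i$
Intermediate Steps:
$W{\left(X \right)} = X^{2}$
$b{\left(s \right)} = \sqrt{-84 + s}$
$C = - \frac{1}{27824}$ ($C = \frac{1}{-27890 + 66} = \frac{1}{-27824} = - \frac{1}{27824} \approx -3.594 \cdot 10^{-5}$)
$\sqrt{b{\left(W{\left(-2 \right)} \right)} + C} = \sqrt{\sqrt{-84 + \left(-2\right)^{2}} - \frac{1}{27824}} = \sqrt{\sqrt{-84 + 4} - \frac{1}{27824}} = \sqrt{\sqrt{-80} - \frac{1}{27824}} = \sqrt{4 i \sqrt{5} - \frac{1}{27824}} = \sqrt{- \frac{1}{27824} + 4 i \sqrt{5}}$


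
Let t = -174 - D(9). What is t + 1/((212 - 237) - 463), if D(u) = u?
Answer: -89305/488 ≈ -183.00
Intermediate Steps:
t = -183 (t = -174 - 1*9 = -174 - 9 = -183)
t + 1/((212 - 237) - 463) = -183 + 1/((212 - 237) - 463) = -183 + 1/(-25 - 463) = -183 + 1/(-488) = -183 - 1/488 = -89305/488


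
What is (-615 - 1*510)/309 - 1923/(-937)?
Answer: -153306/96511 ≈ -1.5885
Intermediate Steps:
(-615 - 1*510)/309 - 1923/(-937) = (-615 - 510)*(1/309) - 1923*(-1/937) = -1125*1/309 + 1923/937 = -375/103 + 1923/937 = -153306/96511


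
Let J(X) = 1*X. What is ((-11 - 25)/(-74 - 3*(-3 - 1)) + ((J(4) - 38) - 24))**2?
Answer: 3168400/961 ≈ 3297.0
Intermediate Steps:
J(X) = X
((-11 - 25)/(-74 - 3*(-3 - 1)) + ((J(4) - 38) - 24))**2 = ((-11 - 25)/(-74 - 3*(-3 - 1)) + ((4 - 38) - 24))**2 = (-36/(-74 - 3*(-4)) + (-34 - 24))**2 = (-36/(-74 + 12) - 58)**2 = (-36/(-62) - 58)**2 = (-36*(-1/62) - 58)**2 = (18/31 - 58)**2 = (-1780/31)**2 = 3168400/961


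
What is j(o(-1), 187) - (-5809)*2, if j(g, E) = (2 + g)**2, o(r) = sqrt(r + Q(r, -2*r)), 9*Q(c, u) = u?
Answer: 104591/9 + 4*I*sqrt(7)/3 ≈ 11621.0 + 3.5277*I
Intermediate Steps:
Q(c, u) = u/9
o(r) = sqrt(7)*sqrt(r)/3 (o(r) = sqrt(r + (-2*r)/9) = sqrt(r - 2*r/9) = sqrt(7*r/9) = sqrt(7)*sqrt(r)/3)
j(o(-1), 187) - (-5809)*2 = (2 + sqrt(7)*sqrt(-1)/3)**2 - (-5809)*2 = (2 + sqrt(7)*I/3)**2 - 1*(-11618) = (2 + I*sqrt(7)/3)**2 + 11618 = 11618 + (2 + I*sqrt(7)/3)**2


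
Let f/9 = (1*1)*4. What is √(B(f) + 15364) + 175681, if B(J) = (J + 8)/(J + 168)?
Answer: 175681 + 5*√1598493/51 ≈ 1.7581e+5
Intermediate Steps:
f = 36 (f = 9*((1*1)*4) = 9*(1*4) = 9*4 = 36)
B(J) = (8 + J)/(168 + J)
√(B(f) + 15364) + 175681 = √((8 + 36)/(168 + 36) + 15364) + 175681 = √(44/204 + 15364) + 175681 = √((1/204)*44 + 15364) + 175681 = √(11/51 + 15364) + 175681 = √(783575/51) + 175681 = 5*√1598493/51 + 175681 = 175681 + 5*√1598493/51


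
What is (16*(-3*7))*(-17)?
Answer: 5712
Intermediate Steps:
(16*(-3*7))*(-17) = (16*(-21))*(-17) = -336*(-17) = 5712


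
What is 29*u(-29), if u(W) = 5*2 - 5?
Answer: 145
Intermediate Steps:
u(W) = 5 (u(W) = 10 - 5 = 5)
29*u(-29) = 29*5 = 145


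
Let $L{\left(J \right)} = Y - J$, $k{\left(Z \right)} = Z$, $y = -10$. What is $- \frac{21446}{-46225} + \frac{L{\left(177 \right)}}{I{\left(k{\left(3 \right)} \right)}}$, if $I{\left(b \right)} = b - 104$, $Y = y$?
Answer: $\frac{10810121}{4668725} \approx 2.3154$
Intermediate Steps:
$Y = -10$
$L{\left(J \right)} = -10 - J$
$I{\left(b \right)} = -104 + b$ ($I{\left(b \right)} = b - 104 = -104 + b$)
$- \frac{21446}{-46225} + \frac{L{\left(177 \right)}}{I{\left(k{\left(3 \right)} \right)}} = - \frac{21446}{-46225} + \frac{-10 - 177}{-104 + 3} = \left(-21446\right) \left(- \frac{1}{46225}\right) + \frac{-10 - 177}{-101} = \frac{21446}{46225} - - \frac{187}{101} = \frac{21446}{46225} + \frac{187}{101} = \frac{10810121}{4668725}$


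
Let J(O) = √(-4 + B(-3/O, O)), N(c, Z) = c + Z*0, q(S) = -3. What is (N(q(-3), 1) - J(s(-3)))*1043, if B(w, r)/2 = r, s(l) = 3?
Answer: -3129 - 1043*√2 ≈ -4604.0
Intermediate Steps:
N(c, Z) = c (N(c, Z) = c + 0 = c)
B(w, r) = 2*r
J(O) = √(-4 + 2*O)
(N(q(-3), 1) - J(s(-3)))*1043 = (-3 - √(-4 + 2*3))*1043 = (-3 - √(-4 + 6))*1043 = (-3 - √2)*1043 = -3129 - 1043*√2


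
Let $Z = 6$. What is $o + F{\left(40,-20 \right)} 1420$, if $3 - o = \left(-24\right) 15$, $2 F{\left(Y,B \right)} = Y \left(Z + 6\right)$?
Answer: $341163$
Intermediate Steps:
$F{\left(Y,B \right)} = 6 Y$ ($F{\left(Y,B \right)} = \frac{Y \left(6 + 6\right)}{2} = \frac{Y 12}{2} = \frac{12 Y}{2} = 6 Y$)
$o = 363$ ($o = 3 - \left(-24\right) 15 = 3 - -360 = 3 + 360 = 363$)
$o + F{\left(40,-20 \right)} 1420 = 363 + 6 \cdot 40 \cdot 1420 = 363 + 240 \cdot 1420 = 363 + 340800 = 341163$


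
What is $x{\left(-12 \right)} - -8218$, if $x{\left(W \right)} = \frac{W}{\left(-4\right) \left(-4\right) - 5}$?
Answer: $\frac{90386}{11} \approx 8216.9$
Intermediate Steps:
$x{\left(W \right)} = \frac{W}{11}$ ($x{\left(W \right)} = \frac{W}{16 - 5} = \frac{W}{11}$)
$x{\left(-12 \right)} - -8218 = \frac{1}{11} \left(-12\right) - -8218 = - \frac{12}{11} + 8218 = \frac{90386}{11}$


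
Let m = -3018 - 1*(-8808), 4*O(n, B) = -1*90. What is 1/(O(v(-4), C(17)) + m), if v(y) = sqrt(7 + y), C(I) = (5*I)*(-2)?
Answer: 2/11535 ≈ 0.00017339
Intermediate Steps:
C(I) = -10*I
O(n, B) = -45/2 (O(n, B) = (-1*90)/4 = (1/4)*(-90) = -45/2)
m = 5790 (m = -3018 + 8808 = 5790)
1/(O(v(-4), C(17)) + m) = 1/(-45/2 + 5790) = 1/(11535/2) = 2/11535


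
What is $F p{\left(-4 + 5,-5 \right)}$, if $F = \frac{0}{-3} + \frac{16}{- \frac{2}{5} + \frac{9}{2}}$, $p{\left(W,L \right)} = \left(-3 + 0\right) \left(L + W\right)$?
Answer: $\frac{1920}{41} \approx 46.829$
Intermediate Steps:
$p{\left(W,L \right)} = - 3 L - 3 W$ ($p{\left(W,L \right)} = - 3 \left(L + W\right) = - 3 L - 3 W$)
$F = \frac{160}{41}$ ($F = 0 \left(- \frac{1}{3}\right) + \frac{16}{\left(-2\right) \frac{1}{5} + 9 \cdot \frac{1}{2}} = 0 + \frac{16}{- \frac{2}{5} + \frac{9}{2}} = 0 + \frac{16}{\frac{41}{10}} = 0 + 16 \cdot \frac{10}{41} = 0 + \frac{160}{41} = \frac{160}{41} \approx 3.9024$)
$F p{\left(-4 + 5,-5 \right)} = \frac{160 \left(\left(-3\right) \left(-5\right) - 3 \left(-4 + 5\right)\right)}{41} = \frac{160 \left(15 - 3\right)}{41} = \frac{160}{41} \cdot 12 = \frac{1920}{41}$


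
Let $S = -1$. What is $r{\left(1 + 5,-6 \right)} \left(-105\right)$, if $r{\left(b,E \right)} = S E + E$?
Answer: $0$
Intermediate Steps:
$r{\left(b,E \right)} = 0$ ($r{\left(b,E \right)} = - E + E = 0$)
$r{\left(1 + 5,-6 \right)} \left(-105\right) = 0 \left(-105\right) = 0$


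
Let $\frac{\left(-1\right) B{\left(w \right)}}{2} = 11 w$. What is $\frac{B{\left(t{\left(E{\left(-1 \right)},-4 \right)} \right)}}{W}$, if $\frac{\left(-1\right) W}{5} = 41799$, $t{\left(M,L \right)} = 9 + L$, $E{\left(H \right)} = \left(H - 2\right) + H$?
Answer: $\frac{22}{41799} \approx 0.00052633$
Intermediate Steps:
$E{\left(H \right)} = -2 + 2 H$ ($E{\left(H \right)} = \left(-2 + H\right) + H = -2 + 2 H$)
$B{\left(w \right)} = - 22 w$ ($B{\left(w \right)} = - 2 \cdot 11 w = - 22 w$)
$W = -208995$ ($W = \left(-5\right) 41799 = -208995$)
$\frac{B{\left(t{\left(E{\left(-1 \right)},-4 \right)} \right)}}{W} = \frac{\left(-22\right) \left(9 - 4\right)}{-208995} = \left(-22\right) 5 \left(- \frac{1}{208995}\right) = \left(-110\right) \left(- \frac{1}{208995}\right) = \frac{22}{41799}$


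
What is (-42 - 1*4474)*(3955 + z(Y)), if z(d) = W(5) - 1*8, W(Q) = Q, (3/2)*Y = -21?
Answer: -17847232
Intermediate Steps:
Y = -14 (Y = (⅔)*(-21) = -14)
z(d) = -3 (z(d) = 5 - 1*8 = 5 - 8 = -3)
(-42 - 1*4474)*(3955 + z(Y)) = (-42 - 1*4474)*(3955 - 3) = (-42 - 4474)*3952 = -4516*3952 = -17847232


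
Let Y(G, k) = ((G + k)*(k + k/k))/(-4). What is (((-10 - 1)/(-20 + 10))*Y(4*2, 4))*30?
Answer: -495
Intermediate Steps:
Y(G, k) = -(1 + k)*(G + k)/4 (Y(G, k) = ((G + k)*(k + 1))*(-¼) = ((G + k)*(1 + k))*(-¼) = ((1 + k)*(G + k))*(-¼) = -(1 + k)*(G + k)/4)
(((-10 - 1)/(-20 + 10))*Y(4*2, 4))*30 = (((-10 - 1)/(-20 + 10))*(-2 - ¼*4 - ¼*4² - ¼*4*2*4))*30 = ((-11/(-10))*(-¼*8 - 1 - ¼*16 - ¼*8*4))*30 = ((-11*(-⅒))*(-2 - 1 - 4 - 8))*30 = ((11/10)*(-15))*30 = -33/2*30 = -495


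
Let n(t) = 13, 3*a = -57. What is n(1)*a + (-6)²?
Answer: -211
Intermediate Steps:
a = -19 (a = (⅓)*(-57) = -19)
n(1)*a + (-6)² = 13*(-19) + (-6)² = -247 + 36 = -211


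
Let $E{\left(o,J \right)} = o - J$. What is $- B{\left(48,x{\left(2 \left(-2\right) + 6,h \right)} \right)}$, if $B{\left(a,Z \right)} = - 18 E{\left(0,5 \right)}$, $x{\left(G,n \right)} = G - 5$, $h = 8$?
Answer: $-90$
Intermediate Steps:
$x{\left(G,n \right)} = -5 + G$
$B{\left(a,Z \right)} = 90$ ($B{\left(a,Z \right)} = - 18 \left(0 - 5\right) = \left(-18\right) \left(-5\right) = 90$)
$- B{\left(48,x{\left(2 \left(-2\right) + 6,h \right)} \right)} = \left(-1\right) 90 = -90$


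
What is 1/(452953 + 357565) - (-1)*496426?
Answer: 402362208669/810518 ≈ 4.9643e+5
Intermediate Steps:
1/(452953 + 357565) - (-1)*496426 = 1/810518 - 1*(-496426) = 1/810518 + 496426 = 402362208669/810518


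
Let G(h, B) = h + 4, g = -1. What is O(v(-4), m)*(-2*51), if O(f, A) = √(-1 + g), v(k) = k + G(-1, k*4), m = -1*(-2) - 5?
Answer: -102*I*√2 ≈ -144.25*I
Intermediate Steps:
m = -3 (m = 2 - 5 = -3)
G(h, B) = 4 + h
v(k) = 3 + k (v(k) = k + (4 - 1) = k + 3 = 3 + k)
O(f, A) = I*√2 (O(f, A) = √(-1 - 1) = √(-2) = I*√2)
O(v(-4), m)*(-2*51) = (I*√2)*(-2*51) = (I*√2)*(-102) = -102*I*√2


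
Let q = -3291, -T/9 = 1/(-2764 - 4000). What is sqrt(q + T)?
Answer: I*sqrt(37642192665)/3382 ≈ 57.367*I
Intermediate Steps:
T = 9/6764 (T = -9/(-2764 - 4000) = -9/(-6764) = -9*(-1/6764) = 9/6764 ≈ 0.0013306)
sqrt(q + T) = sqrt(-3291 + 9/6764) = sqrt(-22260315/6764) = I*sqrt(37642192665)/3382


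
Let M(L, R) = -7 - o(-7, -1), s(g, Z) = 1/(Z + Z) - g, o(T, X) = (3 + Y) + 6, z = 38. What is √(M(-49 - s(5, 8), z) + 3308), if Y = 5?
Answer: √3287 ≈ 57.332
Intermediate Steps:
o(T, X) = 14 (o(T, X) = (3 + 5) + 6 = 8 + 6 = 14)
s(g, Z) = 1/(2*Z) - g
M(L, R) = -21 (M(L, R) = -7 - 1*14 = -7 - 14 = -21)
√(M(-49 - s(5, 8), z) + 3308) = √(-21 + 3308) = √3287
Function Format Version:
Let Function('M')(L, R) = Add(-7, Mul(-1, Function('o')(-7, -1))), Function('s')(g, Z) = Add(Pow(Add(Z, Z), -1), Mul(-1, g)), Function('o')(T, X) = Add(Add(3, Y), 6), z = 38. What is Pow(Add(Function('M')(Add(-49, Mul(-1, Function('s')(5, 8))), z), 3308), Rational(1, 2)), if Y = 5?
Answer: Pow(3287, Rational(1, 2)) ≈ 57.332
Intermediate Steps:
Function('o')(T, X) = 14 (Function('o')(T, X) = Add(Add(3, 5), 6) = Add(8, 6) = 14)
Function('s')(g, Z) = Add(Mul(Rational(1, 2), Pow(Z, -1)), Mul(-1, g)) (Function('s')(g, Z) = Add(Pow(Mul(2, Z), -1), Mul(-1, g)) = Add(Mul(Rational(1, 2), Pow(Z, -1)), Mul(-1, g)))
Function('M')(L, R) = -21 (Function('M')(L, R) = Add(-7, Mul(-1, 14)) = Add(-7, -14) = -21)
Pow(Add(Function('M')(Add(-49, Mul(-1, Function('s')(5, 8))), z), 3308), Rational(1, 2)) = Pow(Add(-21, 3308), Rational(1, 2)) = Pow(3287, Rational(1, 2))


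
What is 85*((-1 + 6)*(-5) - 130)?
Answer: -13175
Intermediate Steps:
85*((-1 + 6)*(-5) - 130) = 85*(5*(-5) - 130) = 85*(-25 - 130) = 85*(-155) = -13175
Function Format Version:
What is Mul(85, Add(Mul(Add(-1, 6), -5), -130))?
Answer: -13175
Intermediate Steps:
Mul(85, Add(Mul(Add(-1, 6), -5), -130)) = Mul(85, Add(Mul(5, -5), -130)) = Mul(85, Add(-25, -130)) = Mul(85, -155) = -13175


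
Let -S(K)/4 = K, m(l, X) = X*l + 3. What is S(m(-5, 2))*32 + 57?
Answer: 953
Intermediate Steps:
m(l, X) = 3 + X*l
S(K) = -4*K
S(m(-5, 2))*32 + 57 = -4*(3 + 2*(-5))*32 + 57 = -4*(3 - 10)*32 + 57 = -4*(-7)*32 + 57 = 28*32 + 57 = 896 + 57 = 953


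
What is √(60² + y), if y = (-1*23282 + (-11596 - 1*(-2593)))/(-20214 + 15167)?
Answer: √1874752955/721 ≈ 60.053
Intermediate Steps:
y = 32285/5047 (y = (-23282 + (-11596 + 2593))/(-5047) = (-23282 - 9003)*(-1/5047) = -32285*(-1/5047) = 32285/5047 ≈ 6.3969)
√(60² + y) = √(60² + 32285/5047) = √(3600 + 32285/5047) = √(18201485/5047) = √1874752955/721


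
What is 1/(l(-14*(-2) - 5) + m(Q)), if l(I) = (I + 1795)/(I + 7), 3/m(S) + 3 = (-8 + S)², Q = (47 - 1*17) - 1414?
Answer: 3229435/195703766 ≈ 0.016502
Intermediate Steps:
Q = -1384 (Q = (47 - 17) - 1414 = 30 - 1414 = -1384)
m(S) = 3/(-3 + (-8 + S)²)
l(I) = (1795 + I)/(7 + I)
1/(l(-14*(-2) - 5) + m(Q)) = 1/((1795 + (-14*(-2) - 5))/(7 + (-14*(-2) - 5)) + 3/(-3 + (-8 - 1384)²)) = 1/((1795 + (28 - 5))/(7 + (28 - 5)) + 3/(-3 + (-1392)²)) = 1/((1795 + 23)/(7 + 23) + 3/(-3 + 1937664)) = 1/(1818/30 + 3/1937661) = 1/((1/30)*1818 + 3*(1/1937661)) = 1/(303/5 + 1/645887) = 1/(195703766/3229435) = 3229435/195703766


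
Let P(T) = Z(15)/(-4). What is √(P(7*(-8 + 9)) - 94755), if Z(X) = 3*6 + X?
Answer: 3*I*√42117/2 ≈ 307.84*I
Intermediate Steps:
Z(X) = 18 + X
P(T) = -33/4 (P(T) = (18 + 15)/(-4) = 33*(-¼) = -33/4)
√(P(7*(-8 + 9)) - 94755) = √(-33/4 - 94755) = √(-379053/4) = 3*I*√42117/2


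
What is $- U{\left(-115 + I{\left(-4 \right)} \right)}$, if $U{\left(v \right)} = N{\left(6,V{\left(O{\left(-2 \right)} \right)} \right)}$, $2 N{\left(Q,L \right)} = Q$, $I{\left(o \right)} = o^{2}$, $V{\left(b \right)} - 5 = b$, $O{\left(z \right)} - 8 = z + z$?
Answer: $-3$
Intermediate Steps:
$O{\left(z \right)} = 8 + 2 z$ ($O{\left(z \right)} = 8 + \left(z + z\right) = 8 + 2 z$)
$V{\left(b \right)} = 5 + b$
$N{\left(Q,L \right)} = \frac{Q}{2}$
$U{\left(v \right)} = 3$ ($U{\left(v \right)} = \frac{1}{2} \cdot 6 = 3$)
$- U{\left(-115 + I{\left(-4 \right)} \right)} = \left(-1\right) 3 = -3$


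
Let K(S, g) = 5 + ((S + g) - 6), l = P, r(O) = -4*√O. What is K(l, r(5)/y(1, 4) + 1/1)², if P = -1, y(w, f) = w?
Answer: 81 + 8*√5 ≈ 98.889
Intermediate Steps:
l = -1
K(S, g) = -1 + S + g (K(S, g) = 5 + (-6 + S + g) = -1 + S + g)
K(l, r(5)/y(1, 4) + 1/1)² = (-1 - 1 + (-4*√5/1 + 1/1))² = (-1 - 1 + (-4*√5*1 + 1*1))² = (-1 - 1 + (-4*√5 + 1))² = (-1 - 1 + (1 - 4*√5))² = (-1 - 4*√5)²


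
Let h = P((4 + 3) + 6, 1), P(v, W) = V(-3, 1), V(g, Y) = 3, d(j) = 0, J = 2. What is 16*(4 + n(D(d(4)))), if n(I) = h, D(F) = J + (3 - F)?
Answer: 112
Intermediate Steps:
P(v, W) = 3
D(F) = 5 - F (D(F) = 2 + (3 - F) = 5 - F)
h = 3
n(I) = 3
16*(4 + n(D(d(4)))) = 16*(4 + 3) = 16*7 = 112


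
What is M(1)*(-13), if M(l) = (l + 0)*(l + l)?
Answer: -26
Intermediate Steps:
M(l) = 2*l² (M(l) = l*(2*l) = 2*l²)
M(1)*(-13) = (2*1²)*(-13) = (2*1)*(-13) = 2*(-13) = -26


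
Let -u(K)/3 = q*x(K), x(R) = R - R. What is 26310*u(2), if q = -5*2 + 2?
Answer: 0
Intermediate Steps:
x(R) = 0
q = -8 (q = -10 + 2 = -8)
u(K) = 0 (u(K) = -(-24)*0 = -3*0 = 0)
26310*u(2) = 26310*0 = 0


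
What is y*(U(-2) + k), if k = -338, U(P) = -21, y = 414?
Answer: -148626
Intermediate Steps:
y*(U(-2) + k) = 414*(-21 - 338) = 414*(-359) = -148626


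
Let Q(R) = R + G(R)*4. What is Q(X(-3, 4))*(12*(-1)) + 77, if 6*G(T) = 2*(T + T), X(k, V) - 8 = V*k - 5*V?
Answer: 1133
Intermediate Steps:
X(k, V) = 8 - 5*V + V*k (X(k, V) = 8 + (V*k - 5*V) = 8 + (-5*V + V*k) = 8 - 5*V + V*k)
G(T) = 2*T/3 (G(T) = (2*(T + T))/6 = (2*(2*T))/6 = (4*T)/6 = 2*T/3)
Q(R) = 11*R/3 (Q(R) = R + (2*R/3)*4 = R + 8*R/3 = 11*R/3)
Q(X(-3, 4))*(12*(-1)) + 77 = (11*(8 - 5*4 + 4*(-3))/3)*(12*(-1)) + 77 = (11*(8 - 20 - 12)/3)*(-12) + 77 = ((11/3)*(-24))*(-12) + 77 = -88*(-12) + 77 = 1056 + 77 = 1133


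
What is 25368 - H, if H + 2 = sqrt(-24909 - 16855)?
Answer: 25370 - 2*I*sqrt(10441) ≈ 25370.0 - 204.36*I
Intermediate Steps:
H = -2 + 2*I*sqrt(10441) (H = -2 + sqrt(-24909 - 16855) = -2 + sqrt(-41764) = -2 + 2*I*sqrt(10441) ≈ -2.0 + 204.36*I)
25368 - H = 25368 - (-2 + 2*I*sqrt(10441)) = 25368 + (2 - 2*I*sqrt(10441)) = 25370 - 2*I*sqrt(10441)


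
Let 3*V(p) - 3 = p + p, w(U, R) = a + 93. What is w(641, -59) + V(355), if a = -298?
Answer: 98/3 ≈ 32.667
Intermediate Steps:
w(U, R) = -205 (w(U, R) = -298 + 93 = -205)
V(p) = 1 + 2*p/3 (V(p) = 1 + (p + p)/3 = 1 + (2*p)/3 = 1 + 2*p/3)
w(641, -59) + V(355) = -205 + (1 + (⅔)*355) = -205 + (1 + 710/3) = -205 + 713/3 = 98/3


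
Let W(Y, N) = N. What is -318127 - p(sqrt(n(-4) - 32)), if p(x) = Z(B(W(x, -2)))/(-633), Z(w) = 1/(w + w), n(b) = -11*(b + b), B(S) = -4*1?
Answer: -1610995129/5064 ≈ -3.1813e+5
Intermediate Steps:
B(S) = -4
n(b) = -22*b
Z(w) = 1/(2*w)
p(x) = 1/5064 (p(x) = ((1/2)/(-4))/(-633) = ((1/2)*(-1/4))*(-1/633) = -1/8*(-1/633) = 1/5064)
-318127 - p(sqrt(n(-4) - 32)) = -318127 - 1*1/5064 = -318127 - 1/5064 = -1610995129/5064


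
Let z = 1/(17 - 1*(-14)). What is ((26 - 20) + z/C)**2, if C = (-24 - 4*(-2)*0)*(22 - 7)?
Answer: 4483507681/124545600 ≈ 35.999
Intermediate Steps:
z = 1/31 (z = 1/(17 + 14) = 1/31 ≈ 0.032258)
C = -360 (C = (-24 + 8*0)*15 = (-24 + 0)*15 = -24*15 = -360)
((26 - 20) + z/C)**2 = ((26 - 20) + (1/31)/(-360))**2 = (6 + (1/31)*(-1/360))**2 = (6 - 1/11160)**2 = (66959/11160)**2 = 4483507681/124545600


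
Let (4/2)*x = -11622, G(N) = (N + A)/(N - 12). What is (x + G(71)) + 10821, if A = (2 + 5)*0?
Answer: 295661/59 ≈ 5011.2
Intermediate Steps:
A = 0 (A = 7*0 = 0)
G(N) = N/(-12 + N) (G(N) = (N + 0)/(N - 12) = N/(-12 + N))
x = -5811 (x = (1/2)*(-11622) = -5811)
(x + G(71)) + 10821 = (-5811 + 71/(-12 + 71)) + 10821 = (-5811 + 71/59) + 10821 = -342778/59 + 10821 = 295661/59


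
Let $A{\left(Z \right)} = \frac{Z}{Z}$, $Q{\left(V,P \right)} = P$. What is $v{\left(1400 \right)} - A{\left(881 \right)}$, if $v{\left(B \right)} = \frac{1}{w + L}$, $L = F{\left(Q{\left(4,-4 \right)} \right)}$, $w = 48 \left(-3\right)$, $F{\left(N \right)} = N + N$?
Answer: $- \frac{153}{152} \approx -1.0066$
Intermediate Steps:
$F{\left(N \right)} = 2 N$
$w = -144$
$L = -8$ ($L = 2 \left(-4\right) = -8$)
$A{\left(Z \right)} = 1$
$v{\left(B \right)} = - \frac{1}{152}$ ($v{\left(B \right)} = \frac{1}{-144 - 8} = \frac{1}{-152} = - \frac{1}{152}$)
$v{\left(1400 \right)} - A{\left(881 \right)} = - \frac{1}{152} - 1 = - \frac{153}{152}$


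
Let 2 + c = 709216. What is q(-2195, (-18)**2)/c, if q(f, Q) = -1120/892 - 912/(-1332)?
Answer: -7066/8777587071 ≈ -8.0500e-7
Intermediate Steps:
c = 709214 (c = -2 + 709216 = 709214)
q(f, Q) = -14132/24753 (q(f, Q) = -1120*1/892 - 912*(-1/1332) = -280/223 + 76/111 = -14132/24753)
q(-2195, (-18)**2)/c = -14132/24753/709214 = -14132/24753*1/709214 = -7066/8777587071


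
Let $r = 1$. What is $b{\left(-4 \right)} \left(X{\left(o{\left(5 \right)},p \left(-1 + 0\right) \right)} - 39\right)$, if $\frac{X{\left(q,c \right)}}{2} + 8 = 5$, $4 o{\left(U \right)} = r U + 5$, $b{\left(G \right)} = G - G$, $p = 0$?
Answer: $0$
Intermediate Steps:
$b{\left(G \right)} = 0$
$o{\left(U \right)} = \frac{5}{4} + \frac{U}{4}$ ($o{\left(U \right)} = \frac{1 U + 5}{4} = \frac{U + 5}{4} = \frac{5 + U}{4} = \frac{5}{4} + \frac{U}{4}$)
$X{\left(q,c \right)} = -6$ ($X{\left(q,c \right)} = -16 + 2 \cdot 5 = -16 + 10 = -6$)
$b{\left(-4 \right)} \left(X{\left(o{\left(5 \right)},p \left(-1 + 0\right) \right)} - 39\right) = 0 \left(-6 - 39\right) = 0 \left(-45\right) = 0$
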